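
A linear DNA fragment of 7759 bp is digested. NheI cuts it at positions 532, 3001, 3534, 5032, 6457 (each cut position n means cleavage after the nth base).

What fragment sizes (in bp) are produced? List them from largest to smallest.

2469, 1498, 1425, 1302, 533, 532 bp

Linear molecule, 5 cuts → 6 fragments:
  532 − 0 = 532 bp
  3001 − 532 = 2469 bp
  3534 − 3001 = 533 bp
  5032 − 3534 = 1498 bp
  6457 − 5032 = 1425 bp
  7759 − 6457 = 1302 bp
Sorted largest to smallest: 2469, 1498, 1425, 1302, 533, 532 bp.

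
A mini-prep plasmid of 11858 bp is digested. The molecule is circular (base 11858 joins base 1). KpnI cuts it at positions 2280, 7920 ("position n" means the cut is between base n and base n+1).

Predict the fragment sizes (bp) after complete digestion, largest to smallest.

Circular molecule, 2 cuts → 2 fragments:
  7920 − 2280 = 5640 bp
  wrap: 11858 − 7920 + 2280 = 6218 bp
Sorted largest to smallest: 6218, 5640 bp.

6218, 5640 bp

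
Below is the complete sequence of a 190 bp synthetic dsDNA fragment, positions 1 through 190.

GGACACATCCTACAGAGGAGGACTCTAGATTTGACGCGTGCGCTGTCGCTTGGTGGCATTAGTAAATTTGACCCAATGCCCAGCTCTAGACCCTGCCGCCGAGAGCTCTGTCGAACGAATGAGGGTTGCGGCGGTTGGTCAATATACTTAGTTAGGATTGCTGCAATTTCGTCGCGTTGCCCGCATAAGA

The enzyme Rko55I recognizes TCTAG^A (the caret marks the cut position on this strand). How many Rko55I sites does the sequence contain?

TCTAGA occurs starting at positions 24, 85.
Rko55I cuts at 2 sites.

2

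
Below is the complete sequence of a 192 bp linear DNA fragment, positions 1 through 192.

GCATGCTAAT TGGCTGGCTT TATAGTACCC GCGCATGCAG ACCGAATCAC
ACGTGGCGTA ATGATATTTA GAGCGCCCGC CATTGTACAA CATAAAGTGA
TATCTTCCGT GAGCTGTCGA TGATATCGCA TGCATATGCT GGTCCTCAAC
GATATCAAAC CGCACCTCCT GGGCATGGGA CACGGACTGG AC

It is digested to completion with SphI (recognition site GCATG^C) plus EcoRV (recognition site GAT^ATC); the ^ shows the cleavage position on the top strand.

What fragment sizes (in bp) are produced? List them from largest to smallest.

SphI sites (GCATGC) start at positions 1, 33, 128.
SphI cuts after base 5 of each site (before the last base), so after positions 5, 37, 132.
EcoRV sites (GATATC) start at positions 99, 122, 151.
EcoRV cuts after base 3 of each site, so after positions 101, 124, 153.
Combined cut positions: 5, 37, 101, 124, 132, 153.
Linear molecule, 6 cuts → 7 fragments:
  1–5 → 5 bp
  6–37 → 32 bp
  38–101 → 64 bp
  102–124 → 23 bp
  125–132 → 8 bp
  133–153 → 21 bp
  154–192 → 39 bp
Sorted largest to smallest: 64, 39, 32, 23, 21, 8, 5 bp.

64, 39, 32, 23, 21, 8, 5 bp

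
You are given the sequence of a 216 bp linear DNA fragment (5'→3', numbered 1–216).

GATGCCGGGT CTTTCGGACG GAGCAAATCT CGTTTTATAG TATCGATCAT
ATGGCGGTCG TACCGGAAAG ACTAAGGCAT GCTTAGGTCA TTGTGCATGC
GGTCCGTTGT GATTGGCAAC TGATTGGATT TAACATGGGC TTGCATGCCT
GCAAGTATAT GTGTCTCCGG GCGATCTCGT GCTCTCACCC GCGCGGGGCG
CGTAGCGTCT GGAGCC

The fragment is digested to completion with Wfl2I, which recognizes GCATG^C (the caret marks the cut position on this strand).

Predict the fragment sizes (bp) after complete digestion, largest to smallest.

Wfl2I sites (GCATGC) start at positions 77, 95, 143.
Wfl2I cuts after base 5 of each site (before the last base), so after positions 81, 99, 147.
Linear molecule, 3 cuts → 4 fragments:
  1–81 → 81 bp
  82–99 → 18 bp
  100–147 → 48 bp
  148–216 → 69 bp
Sorted largest to smallest: 81, 69, 48, 18 bp.

81, 69, 48, 18 bp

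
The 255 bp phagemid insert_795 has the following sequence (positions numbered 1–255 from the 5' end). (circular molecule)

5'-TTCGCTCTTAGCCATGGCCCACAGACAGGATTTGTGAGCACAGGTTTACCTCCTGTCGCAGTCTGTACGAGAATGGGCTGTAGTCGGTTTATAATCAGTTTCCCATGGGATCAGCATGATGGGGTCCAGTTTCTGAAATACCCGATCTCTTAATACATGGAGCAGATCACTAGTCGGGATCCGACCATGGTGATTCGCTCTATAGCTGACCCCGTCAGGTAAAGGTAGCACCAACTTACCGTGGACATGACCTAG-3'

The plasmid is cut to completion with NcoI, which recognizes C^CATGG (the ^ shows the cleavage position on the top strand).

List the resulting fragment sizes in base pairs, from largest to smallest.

NcoI sites (CCATGG) start at positions 12, 103, 185.
NcoI cuts after the first base of each site, so after positions 12, 103, 185.
Circular molecule, 3 cuts → 3 fragments:
  13–103 → 91 bp
  104–185 → 82 bp
  186–255 then 1–12 → 70 + 12 = 82 bp
Sorted largest to smallest: 91, 82, 82 bp.

91, 82, 82 bp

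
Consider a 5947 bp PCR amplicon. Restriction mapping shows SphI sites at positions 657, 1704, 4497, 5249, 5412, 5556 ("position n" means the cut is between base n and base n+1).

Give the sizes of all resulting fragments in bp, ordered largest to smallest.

Linear molecule, 6 cuts → 7 fragments:
  657 − 0 = 657 bp
  1704 − 657 = 1047 bp
  4497 − 1704 = 2793 bp
  5249 − 4497 = 752 bp
  5412 − 5249 = 163 bp
  5556 − 5412 = 144 bp
  5947 − 5556 = 391 bp
Sorted largest to smallest: 2793, 1047, 752, 657, 391, 163, 144 bp.

2793, 1047, 752, 657, 391, 163, 144 bp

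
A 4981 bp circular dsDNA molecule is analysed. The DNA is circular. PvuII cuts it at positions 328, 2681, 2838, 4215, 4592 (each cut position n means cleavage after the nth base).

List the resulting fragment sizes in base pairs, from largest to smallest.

2353, 1377, 717, 377, 157 bp

Circular molecule, 5 cuts → 5 fragments:
  2681 − 328 = 2353 bp
  2838 − 2681 = 157 bp
  4215 − 2838 = 1377 bp
  4592 − 4215 = 377 bp
  wrap: 4981 − 4592 + 328 = 717 bp
Sorted largest to smallest: 2353, 1377, 717, 377, 157 bp.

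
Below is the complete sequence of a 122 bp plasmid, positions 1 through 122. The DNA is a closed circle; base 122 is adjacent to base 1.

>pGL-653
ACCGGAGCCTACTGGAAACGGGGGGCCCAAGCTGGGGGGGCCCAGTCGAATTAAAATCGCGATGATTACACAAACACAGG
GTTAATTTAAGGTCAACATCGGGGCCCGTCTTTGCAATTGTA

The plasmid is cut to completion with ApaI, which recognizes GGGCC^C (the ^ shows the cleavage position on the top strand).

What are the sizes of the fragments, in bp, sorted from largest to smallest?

ApaI sites (GGGCCC) start at positions 23, 38, 102.
ApaI cuts after base 5 of each site (before the last base), so after positions 27, 42, 106.
Circular molecule, 3 cuts → 3 fragments:
  28–42 → 15 bp
  43–106 → 64 bp
  107–122 then 1–27 → 16 + 27 = 43 bp
Sorted largest to smallest: 64, 43, 15 bp.

64, 43, 15 bp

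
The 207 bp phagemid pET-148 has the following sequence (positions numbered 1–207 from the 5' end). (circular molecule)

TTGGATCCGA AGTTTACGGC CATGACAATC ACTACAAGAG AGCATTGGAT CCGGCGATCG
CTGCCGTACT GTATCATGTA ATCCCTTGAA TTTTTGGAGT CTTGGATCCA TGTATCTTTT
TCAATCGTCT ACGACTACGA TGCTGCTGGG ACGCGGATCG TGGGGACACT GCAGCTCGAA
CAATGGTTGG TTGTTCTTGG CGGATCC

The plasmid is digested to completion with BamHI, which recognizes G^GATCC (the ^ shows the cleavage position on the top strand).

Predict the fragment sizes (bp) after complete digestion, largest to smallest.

98, 57, 44, 8 bp

BamHI sites (GGATCC) start at positions 3, 47, 104, 202.
BamHI cuts after the first base of each site, so after positions 3, 47, 104, 202.
Circular molecule, 4 cuts → 4 fragments:
  4–47 → 44 bp
  48–104 → 57 bp
  105–202 → 98 bp
  203–207 then 1–3 → 5 + 3 = 8 bp
Sorted largest to smallest: 98, 57, 44, 8 bp.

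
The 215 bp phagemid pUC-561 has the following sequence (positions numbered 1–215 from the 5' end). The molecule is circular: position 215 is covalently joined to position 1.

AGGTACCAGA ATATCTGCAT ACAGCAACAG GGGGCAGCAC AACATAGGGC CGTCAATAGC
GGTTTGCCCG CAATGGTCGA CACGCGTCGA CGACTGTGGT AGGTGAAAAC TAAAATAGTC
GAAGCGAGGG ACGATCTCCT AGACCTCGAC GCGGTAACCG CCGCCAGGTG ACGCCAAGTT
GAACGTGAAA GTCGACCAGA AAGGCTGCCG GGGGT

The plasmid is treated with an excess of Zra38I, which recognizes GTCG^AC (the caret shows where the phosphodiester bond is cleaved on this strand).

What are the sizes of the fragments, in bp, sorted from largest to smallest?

Zra38I sites (GTCGAC) start at positions 76, 86, 191.
Zra38I cuts after base 4 of each site, so after positions 79, 89, 194.
Circular molecule, 3 cuts → 3 fragments:
  80–89 → 10 bp
  90–194 → 105 bp
  195–215 then 1–79 → 21 + 79 = 100 bp
Sorted largest to smallest: 105, 100, 10 bp.

105, 100, 10 bp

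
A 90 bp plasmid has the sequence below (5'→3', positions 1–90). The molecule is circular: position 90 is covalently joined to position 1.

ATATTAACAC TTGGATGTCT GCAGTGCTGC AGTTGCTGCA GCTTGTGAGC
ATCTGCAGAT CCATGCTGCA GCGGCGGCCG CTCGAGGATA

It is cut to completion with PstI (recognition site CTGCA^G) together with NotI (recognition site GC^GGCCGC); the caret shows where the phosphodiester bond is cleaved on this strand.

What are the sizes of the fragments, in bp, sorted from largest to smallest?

38, 17, 13, 9, 8, 5 bp

PstI sites (CTGCAG) start at positions 19, 27, 36, 53, 66.
PstI cuts after base 5 of each site (before the last base), so after positions 23, 31, 40, 57, 70.
The NotI site (GCGGCCGC) starts at position 74.
NotI cuts after base 2 of each site, so after position 75.
Combined cut positions: 23, 31, 40, 57, 70, 75.
Circular molecule, 6 cuts → 6 fragments:
  24–31 → 8 bp
  32–40 → 9 bp
  41–57 → 17 bp
  58–70 → 13 bp
  71–75 → 5 bp
  76–90 then 1–23 → 15 + 23 = 38 bp
Sorted largest to smallest: 38, 17, 13, 9, 8, 5 bp.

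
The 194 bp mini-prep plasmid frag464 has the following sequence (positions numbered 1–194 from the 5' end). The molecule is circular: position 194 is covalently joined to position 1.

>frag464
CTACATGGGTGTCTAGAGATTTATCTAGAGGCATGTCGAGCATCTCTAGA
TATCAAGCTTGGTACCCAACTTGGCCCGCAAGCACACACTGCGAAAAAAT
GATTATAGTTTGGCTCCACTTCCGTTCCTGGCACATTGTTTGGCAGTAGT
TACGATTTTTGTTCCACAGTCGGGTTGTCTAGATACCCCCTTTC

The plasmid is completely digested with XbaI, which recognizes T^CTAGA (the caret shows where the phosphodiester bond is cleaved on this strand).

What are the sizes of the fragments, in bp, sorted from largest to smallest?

133, 28, 21, 12 bp

XbaI sites (TCTAGA) start at positions 12, 24, 45, 178.
XbaI cuts after the first base of each site, so after positions 12, 24, 45, 178.
Circular molecule, 4 cuts → 4 fragments:
  13–24 → 12 bp
  25–45 → 21 bp
  46–178 → 133 bp
  179–194 then 1–12 → 16 + 12 = 28 bp
Sorted largest to smallest: 133, 28, 21, 12 bp.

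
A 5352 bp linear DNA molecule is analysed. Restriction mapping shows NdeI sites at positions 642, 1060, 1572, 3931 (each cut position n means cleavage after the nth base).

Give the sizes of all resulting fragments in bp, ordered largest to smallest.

2359, 1421, 642, 512, 418 bp

Linear molecule, 4 cuts → 5 fragments:
  642 − 0 = 642 bp
  1060 − 642 = 418 bp
  1572 − 1060 = 512 bp
  3931 − 1572 = 2359 bp
  5352 − 3931 = 1421 bp
Sorted largest to smallest: 2359, 1421, 642, 512, 418 bp.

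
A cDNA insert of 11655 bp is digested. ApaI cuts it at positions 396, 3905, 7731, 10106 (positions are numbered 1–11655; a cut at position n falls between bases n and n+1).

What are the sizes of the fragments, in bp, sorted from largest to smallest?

3826, 3509, 2375, 1549, 396 bp

Linear molecule, 4 cuts → 5 fragments:
  396 − 0 = 396 bp
  3905 − 396 = 3509 bp
  7731 − 3905 = 3826 bp
  10106 − 7731 = 2375 bp
  11655 − 10106 = 1549 bp
Sorted largest to smallest: 3826, 3509, 2375, 1549, 396 bp.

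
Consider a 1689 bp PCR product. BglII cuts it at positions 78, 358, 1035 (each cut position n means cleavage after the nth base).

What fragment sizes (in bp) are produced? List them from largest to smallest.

Linear molecule, 3 cuts → 4 fragments:
  78 − 0 = 78 bp
  358 − 78 = 280 bp
  1035 − 358 = 677 bp
  1689 − 1035 = 654 bp
Sorted largest to smallest: 677, 654, 280, 78 bp.

677, 654, 280, 78 bp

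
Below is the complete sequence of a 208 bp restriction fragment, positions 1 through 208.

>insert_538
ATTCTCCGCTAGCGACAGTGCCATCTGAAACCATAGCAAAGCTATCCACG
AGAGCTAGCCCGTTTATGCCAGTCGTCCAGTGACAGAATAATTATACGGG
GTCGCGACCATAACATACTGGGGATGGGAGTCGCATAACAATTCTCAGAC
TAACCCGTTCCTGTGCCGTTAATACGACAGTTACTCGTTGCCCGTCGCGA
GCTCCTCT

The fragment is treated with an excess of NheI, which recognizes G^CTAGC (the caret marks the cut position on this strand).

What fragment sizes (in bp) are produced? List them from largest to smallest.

NheI sites (GCTAGC) start at positions 8, 54.
NheI cuts after the first base of each site, so after positions 8, 54.
Linear molecule, 2 cuts → 3 fragments:
  1–8 → 8 bp
  9–54 → 46 bp
  55–208 → 154 bp
Sorted largest to smallest: 154, 46, 8 bp.

154, 46, 8 bp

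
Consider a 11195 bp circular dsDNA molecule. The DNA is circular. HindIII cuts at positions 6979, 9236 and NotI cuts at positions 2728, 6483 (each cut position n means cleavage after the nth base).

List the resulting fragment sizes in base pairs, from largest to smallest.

4687, 3755, 2257, 496 bp

Combined cut positions (sorted): 2728, 6483, 6979, 9236.
Circular molecule, 4 cuts → 4 fragments:
  6483 − 2728 = 3755 bp
  6979 − 6483 = 496 bp
  9236 − 6979 = 2257 bp
  wrap: 11195 − 9236 + 2728 = 4687 bp
Sorted largest to smallest: 4687, 3755, 2257, 496 bp.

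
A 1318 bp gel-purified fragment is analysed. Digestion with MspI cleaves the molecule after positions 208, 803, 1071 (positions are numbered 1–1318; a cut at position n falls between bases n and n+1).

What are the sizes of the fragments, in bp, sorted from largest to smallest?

595, 268, 247, 208 bp

Linear molecule, 3 cuts → 4 fragments:
  208 − 0 = 208 bp
  803 − 208 = 595 bp
  1071 − 803 = 268 bp
  1318 − 1071 = 247 bp
Sorted largest to smallest: 595, 268, 247, 208 bp.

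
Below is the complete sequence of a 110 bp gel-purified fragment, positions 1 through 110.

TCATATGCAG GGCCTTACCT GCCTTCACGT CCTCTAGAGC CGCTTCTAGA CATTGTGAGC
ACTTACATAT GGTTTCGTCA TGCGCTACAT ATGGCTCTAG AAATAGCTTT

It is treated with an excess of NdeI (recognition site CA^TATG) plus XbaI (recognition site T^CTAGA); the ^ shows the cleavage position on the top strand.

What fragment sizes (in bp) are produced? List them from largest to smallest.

30, 22, 22, 14, 12, 7, 3 bp

NdeI sites (CATATG) start at positions 2, 66, 88.
NdeI cuts after base 2 of each site, so after positions 3, 67, 89.
XbaI sites (TCTAGA) start at positions 33, 45, 96.
XbaI cuts after the first base of each site, so after positions 33, 45, 96.
Combined cut positions: 3, 33, 45, 67, 89, 96.
Linear molecule, 6 cuts → 7 fragments:
  1–3 → 3 bp
  4–33 → 30 bp
  34–45 → 12 bp
  46–67 → 22 bp
  68–89 → 22 bp
  90–96 → 7 bp
  97–110 → 14 bp
Sorted largest to smallest: 30, 22, 22, 14, 12, 7, 3 bp.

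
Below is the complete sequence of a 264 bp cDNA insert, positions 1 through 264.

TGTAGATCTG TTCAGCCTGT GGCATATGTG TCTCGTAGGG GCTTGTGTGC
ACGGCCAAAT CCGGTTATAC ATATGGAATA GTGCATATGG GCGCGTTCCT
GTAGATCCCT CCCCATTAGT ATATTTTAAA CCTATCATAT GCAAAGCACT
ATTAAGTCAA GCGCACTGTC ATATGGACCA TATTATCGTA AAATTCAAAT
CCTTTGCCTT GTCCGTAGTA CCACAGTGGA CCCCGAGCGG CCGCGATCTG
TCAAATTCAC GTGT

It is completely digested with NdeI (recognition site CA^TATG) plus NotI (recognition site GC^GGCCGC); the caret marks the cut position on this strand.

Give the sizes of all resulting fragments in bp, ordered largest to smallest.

NdeI sites (CATATG) start at positions 23, 70, 84, 136, 170.
NdeI cuts after base 2 of each site, so after positions 24, 71, 85, 137, 171.
The NotI site (GCGGCCGC) starts at position 237.
NotI cuts after base 2 of each site, so after position 238.
Combined cut positions: 24, 71, 85, 137, 171, 238.
Linear molecule, 6 cuts → 7 fragments:
  1–24 → 24 bp
  25–71 → 47 bp
  72–85 → 14 bp
  86–137 → 52 bp
  138–171 → 34 bp
  172–238 → 67 bp
  239–264 → 26 bp
Sorted largest to smallest: 67, 52, 47, 34, 26, 24, 14 bp.

67, 52, 47, 34, 26, 24, 14 bp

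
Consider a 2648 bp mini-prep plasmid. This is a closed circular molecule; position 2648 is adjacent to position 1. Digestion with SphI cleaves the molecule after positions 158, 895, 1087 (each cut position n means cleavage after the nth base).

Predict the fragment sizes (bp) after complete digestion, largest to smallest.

1719, 737, 192 bp

Circular molecule, 3 cuts → 3 fragments:
  895 − 158 = 737 bp
  1087 − 895 = 192 bp
  wrap: 2648 − 1087 + 158 = 1719 bp
Sorted largest to smallest: 1719, 737, 192 bp.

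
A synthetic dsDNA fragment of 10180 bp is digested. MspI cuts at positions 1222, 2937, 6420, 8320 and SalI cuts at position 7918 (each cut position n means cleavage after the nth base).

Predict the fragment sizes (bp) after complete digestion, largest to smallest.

3483, 1860, 1715, 1498, 1222, 402 bp

Combined cut positions (sorted): 1222, 2937, 6420, 7918, 8320.
Linear molecule, 5 cuts → 6 fragments:
  1222 − 0 = 1222 bp
  2937 − 1222 = 1715 bp
  6420 − 2937 = 3483 bp
  7918 − 6420 = 1498 bp
  8320 − 7918 = 402 bp
  10180 − 8320 = 1860 bp
Sorted largest to smallest: 3483, 1860, 1715, 1498, 1222, 402 bp.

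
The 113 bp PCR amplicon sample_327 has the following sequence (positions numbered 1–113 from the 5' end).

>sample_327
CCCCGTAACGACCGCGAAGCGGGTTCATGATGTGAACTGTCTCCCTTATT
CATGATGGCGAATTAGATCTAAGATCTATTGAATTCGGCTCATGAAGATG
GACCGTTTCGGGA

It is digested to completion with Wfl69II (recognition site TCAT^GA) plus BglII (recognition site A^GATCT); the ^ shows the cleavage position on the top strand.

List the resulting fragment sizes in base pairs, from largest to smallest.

Wfl69II sites (TCATGA) start at positions 25, 50, 90.
Wfl69II cuts after base 4 of each site, so after positions 28, 53, 93.
BglII sites (AGATCT) start at positions 65, 72.
BglII cuts after the first base of each site, so after positions 65, 72.
Combined cut positions: 28, 53, 65, 72, 93.
Linear molecule, 5 cuts → 6 fragments:
  1–28 → 28 bp
  29–53 → 25 bp
  54–65 → 12 bp
  66–72 → 7 bp
  73–93 → 21 bp
  94–113 → 20 bp
Sorted largest to smallest: 28, 25, 21, 20, 12, 7 bp.

28, 25, 21, 20, 12, 7 bp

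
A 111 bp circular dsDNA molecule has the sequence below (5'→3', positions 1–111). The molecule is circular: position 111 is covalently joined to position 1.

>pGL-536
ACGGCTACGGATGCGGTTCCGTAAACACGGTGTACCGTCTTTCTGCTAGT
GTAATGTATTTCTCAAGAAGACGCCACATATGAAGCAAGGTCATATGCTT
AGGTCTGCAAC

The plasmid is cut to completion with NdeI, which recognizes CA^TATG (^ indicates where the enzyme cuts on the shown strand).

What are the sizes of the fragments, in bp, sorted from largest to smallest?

NdeI sites (CATATG) start at positions 77, 92.
NdeI cuts after base 2 of each site, so after positions 78, 93.
Circular molecule, 2 cuts → 2 fragments:
  79–93 → 15 bp
  94–111 then 1–78 → 18 + 78 = 96 bp
Sorted largest to smallest: 96, 15 bp.

96, 15 bp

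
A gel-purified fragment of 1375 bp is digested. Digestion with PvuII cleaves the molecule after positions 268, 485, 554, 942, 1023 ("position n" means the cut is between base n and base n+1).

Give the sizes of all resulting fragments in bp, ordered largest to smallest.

Linear molecule, 5 cuts → 6 fragments:
  268 − 0 = 268 bp
  485 − 268 = 217 bp
  554 − 485 = 69 bp
  942 − 554 = 388 bp
  1023 − 942 = 81 bp
  1375 − 1023 = 352 bp
Sorted largest to smallest: 388, 352, 268, 217, 81, 69 bp.

388, 352, 268, 217, 81, 69 bp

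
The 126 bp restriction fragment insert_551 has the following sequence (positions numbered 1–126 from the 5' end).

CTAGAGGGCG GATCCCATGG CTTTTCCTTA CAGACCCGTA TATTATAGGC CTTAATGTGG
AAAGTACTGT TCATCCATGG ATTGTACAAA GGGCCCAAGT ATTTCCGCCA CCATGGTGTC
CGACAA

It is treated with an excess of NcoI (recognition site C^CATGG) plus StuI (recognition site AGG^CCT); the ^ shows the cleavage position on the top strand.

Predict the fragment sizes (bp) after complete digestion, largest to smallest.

36, 34, 26, 15, 15 bp

NcoI sites (CCATGG) start at positions 15, 75, 111.
NcoI cuts after the first base of each site, so after positions 15, 75, 111.
The StuI site (AGGCCT) starts at position 47.
StuI cuts after base 3 of each site, so after position 49.
Combined cut positions: 15, 49, 75, 111.
Linear molecule, 4 cuts → 5 fragments:
  1–15 → 15 bp
  16–49 → 34 bp
  50–75 → 26 bp
  76–111 → 36 bp
  112–126 → 15 bp
Sorted largest to smallest: 36, 34, 26, 15, 15 bp.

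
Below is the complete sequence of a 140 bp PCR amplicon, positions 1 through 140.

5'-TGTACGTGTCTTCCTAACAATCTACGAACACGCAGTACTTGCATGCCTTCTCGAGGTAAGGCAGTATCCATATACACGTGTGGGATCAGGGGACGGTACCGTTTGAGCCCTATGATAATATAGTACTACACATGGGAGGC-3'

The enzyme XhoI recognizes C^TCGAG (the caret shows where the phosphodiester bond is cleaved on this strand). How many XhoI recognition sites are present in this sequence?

1

CTCGAG occurs starting at position 50.
XhoI cuts at 1 site.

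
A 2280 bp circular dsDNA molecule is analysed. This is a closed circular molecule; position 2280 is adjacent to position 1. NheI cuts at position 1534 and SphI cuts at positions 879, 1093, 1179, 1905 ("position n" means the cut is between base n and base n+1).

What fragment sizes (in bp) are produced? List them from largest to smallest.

1254, 371, 355, 214, 86 bp

Combined cut positions (sorted): 879, 1093, 1179, 1534, 1905.
Circular molecule, 5 cuts → 5 fragments:
  1093 − 879 = 214 bp
  1179 − 1093 = 86 bp
  1534 − 1179 = 355 bp
  1905 − 1534 = 371 bp
  wrap: 2280 − 1905 + 879 = 1254 bp
Sorted largest to smallest: 1254, 371, 355, 214, 86 bp.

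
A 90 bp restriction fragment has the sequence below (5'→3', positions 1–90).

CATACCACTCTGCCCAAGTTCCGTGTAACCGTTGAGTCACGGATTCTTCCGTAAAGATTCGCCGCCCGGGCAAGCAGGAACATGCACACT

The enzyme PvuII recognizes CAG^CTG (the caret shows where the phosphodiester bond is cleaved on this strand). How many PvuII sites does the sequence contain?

No occurrence of CAGCTG is present in the sequence.
PvuII does not cut: 0 sites.

0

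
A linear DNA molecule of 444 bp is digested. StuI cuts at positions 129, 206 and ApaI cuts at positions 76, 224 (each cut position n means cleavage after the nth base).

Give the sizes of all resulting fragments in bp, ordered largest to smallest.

220, 77, 76, 53, 18 bp

Combined cut positions (sorted): 76, 129, 206, 224.
Linear molecule, 4 cuts → 5 fragments:
  76 − 0 = 76 bp
  129 − 76 = 53 bp
  206 − 129 = 77 bp
  224 − 206 = 18 bp
  444 − 224 = 220 bp
Sorted largest to smallest: 220, 77, 76, 53, 18 bp.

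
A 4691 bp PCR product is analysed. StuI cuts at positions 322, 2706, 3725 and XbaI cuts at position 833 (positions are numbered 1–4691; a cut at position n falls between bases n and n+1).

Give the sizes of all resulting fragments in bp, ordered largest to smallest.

Combined cut positions (sorted): 322, 833, 2706, 3725.
Linear molecule, 4 cuts → 5 fragments:
  322 − 0 = 322 bp
  833 − 322 = 511 bp
  2706 − 833 = 1873 bp
  3725 − 2706 = 1019 bp
  4691 − 3725 = 966 bp
Sorted largest to smallest: 1873, 1019, 966, 511, 322 bp.

1873, 1019, 966, 511, 322 bp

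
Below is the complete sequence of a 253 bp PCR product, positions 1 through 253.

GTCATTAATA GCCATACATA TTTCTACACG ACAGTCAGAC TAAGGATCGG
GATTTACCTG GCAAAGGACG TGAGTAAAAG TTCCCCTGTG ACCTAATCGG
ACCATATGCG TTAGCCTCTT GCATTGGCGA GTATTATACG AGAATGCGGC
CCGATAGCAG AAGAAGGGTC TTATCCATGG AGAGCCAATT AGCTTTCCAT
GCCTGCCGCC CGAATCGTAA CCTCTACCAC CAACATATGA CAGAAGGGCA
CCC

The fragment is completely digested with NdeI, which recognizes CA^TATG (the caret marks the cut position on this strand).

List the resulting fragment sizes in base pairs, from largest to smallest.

131, 104, 18 bp

NdeI sites (CATATG) start at positions 103, 234.
NdeI cuts after base 2 of each site, so after positions 104, 235.
Linear molecule, 2 cuts → 3 fragments:
  1–104 → 104 bp
  105–235 → 131 bp
  236–253 → 18 bp
Sorted largest to smallest: 131, 104, 18 bp.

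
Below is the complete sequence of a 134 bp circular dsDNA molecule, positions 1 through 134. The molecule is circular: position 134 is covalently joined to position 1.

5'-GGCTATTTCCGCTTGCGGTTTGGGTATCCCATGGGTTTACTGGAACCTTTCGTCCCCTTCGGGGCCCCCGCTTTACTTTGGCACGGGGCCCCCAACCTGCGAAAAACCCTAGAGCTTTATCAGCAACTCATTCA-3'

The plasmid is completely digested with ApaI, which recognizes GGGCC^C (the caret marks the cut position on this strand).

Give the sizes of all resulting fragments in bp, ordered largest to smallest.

ApaI sites (GGGCCC) start at positions 62, 86.
ApaI cuts after base 5 of each site (before the last base), so after positions 66, 90.
Circular molecule, 2 cuts → 2 fragments:
  67–90 → 24 bp
  91–134 then 1–66 → 44 + 66 = 110 bp
Sorted largest to smallest: 110, 24 bp.

110, 24 bp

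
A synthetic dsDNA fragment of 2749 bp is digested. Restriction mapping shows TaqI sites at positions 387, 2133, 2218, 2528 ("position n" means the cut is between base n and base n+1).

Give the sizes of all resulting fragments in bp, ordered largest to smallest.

1746, 387, 310, 221, 85 bp

Linear molecule, 4 cuts → 5 fragments:
  387 − 0 = 387 bp
  2133 − 387 = 1746 bp
  2218 − 2133 = 85 bp
  2528 − 2218 = 310 bp
  2749 − 2528 = 221 bp
Sorted largest to smallest: 1746, 387, 310, 221, 85 bp.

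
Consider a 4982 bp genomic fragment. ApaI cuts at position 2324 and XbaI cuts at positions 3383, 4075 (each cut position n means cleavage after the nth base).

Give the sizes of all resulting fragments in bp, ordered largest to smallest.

2324, 1059, 907, 692 bp

Combined cut positions (sorted): 2324, 3383, 4075.
Linear molecule, 3 cuts → 4 fragments:
  2324 − 0 = 2324 bp
  3383 − 2324 = 1059 bp
  4075 − 3383 = 692 bp
  4982 − 4075 = 907 bp
Sorted largest to smallest: 2324, 1059, 907, 692 bp.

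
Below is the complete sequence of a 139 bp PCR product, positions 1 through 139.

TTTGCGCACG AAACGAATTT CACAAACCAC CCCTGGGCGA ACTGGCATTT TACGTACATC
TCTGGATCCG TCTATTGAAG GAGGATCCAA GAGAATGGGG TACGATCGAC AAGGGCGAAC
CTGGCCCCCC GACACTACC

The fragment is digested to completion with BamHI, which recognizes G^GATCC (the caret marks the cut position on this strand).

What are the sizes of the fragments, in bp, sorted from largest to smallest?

BamHI sites (GGATCC) start at positions 64, 83.
BamHI cuts after the first base of each site, so after positions 64, 83.
Linear molecule, 2 cuts → 3 fragments:
  1–64 → 64 bp
  65–83 → 19 bp
  84–139 → 56 bp
Sorted largest to smallest: 64, 56, 19 bp.

64, 56, 19 bp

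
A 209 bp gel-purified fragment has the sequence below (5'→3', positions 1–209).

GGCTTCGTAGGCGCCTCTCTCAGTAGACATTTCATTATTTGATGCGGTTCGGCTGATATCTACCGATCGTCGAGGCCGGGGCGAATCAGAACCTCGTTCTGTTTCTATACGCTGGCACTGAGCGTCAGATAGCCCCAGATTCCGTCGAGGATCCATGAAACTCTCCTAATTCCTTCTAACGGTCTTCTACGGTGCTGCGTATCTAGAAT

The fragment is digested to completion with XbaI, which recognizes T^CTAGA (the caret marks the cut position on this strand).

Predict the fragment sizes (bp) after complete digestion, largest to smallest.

The XbaI site (TCTAGA) starts at position 202.
XbaI cuts after the first base of each site, so after position 202.
Linear molecule, 1 cut → 2 fragments:
  1–202 → 202 bp
  203–209 → 7 bp
Sorted largest to smallest: 202, 7 bp.

202, 7 bp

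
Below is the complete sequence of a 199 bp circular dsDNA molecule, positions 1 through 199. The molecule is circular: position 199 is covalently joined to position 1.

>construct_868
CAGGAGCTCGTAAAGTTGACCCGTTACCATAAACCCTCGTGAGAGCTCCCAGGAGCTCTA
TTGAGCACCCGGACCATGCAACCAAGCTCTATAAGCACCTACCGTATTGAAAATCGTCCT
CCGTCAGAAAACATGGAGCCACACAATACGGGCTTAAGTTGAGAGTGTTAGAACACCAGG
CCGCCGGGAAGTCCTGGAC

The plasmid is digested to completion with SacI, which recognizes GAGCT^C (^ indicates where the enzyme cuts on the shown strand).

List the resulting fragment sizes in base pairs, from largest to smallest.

150, 39, 10 bp

SacI sites (GAGCTC) start at positions 4, 43, 53.
SacI cuts after base 5 of each site (before the last base), so after positions 8, 47, 57.
Circular molecule, 3 cuts → 3 fragments:
  9–47 → 39 bp
  48–57 → 10 bp
  58–199 then 1–8 → 142 + 8 = 150 bp
Sorted largest to smallest: 150, 39, 10 bp.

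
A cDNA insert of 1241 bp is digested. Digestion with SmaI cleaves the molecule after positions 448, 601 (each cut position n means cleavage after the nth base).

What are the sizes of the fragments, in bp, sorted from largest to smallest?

Linear molecule, 2 cuts → 3 fragments:
  448 − 0 = 448 bp
  601 − 448 = 153 bp
  1241 − 601 = 640 bp
Sorted largest to smallest: 640, 448, 153 bp.

640, 448, 153 bp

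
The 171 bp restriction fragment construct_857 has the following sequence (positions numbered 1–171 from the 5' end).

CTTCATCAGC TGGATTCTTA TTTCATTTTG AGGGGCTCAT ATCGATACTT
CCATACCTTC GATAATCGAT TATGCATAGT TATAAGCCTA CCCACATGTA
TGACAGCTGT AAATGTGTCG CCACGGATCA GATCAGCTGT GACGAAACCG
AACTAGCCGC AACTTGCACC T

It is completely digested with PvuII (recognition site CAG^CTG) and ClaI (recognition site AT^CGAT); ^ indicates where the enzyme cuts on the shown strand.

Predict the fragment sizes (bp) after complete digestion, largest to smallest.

40, 35, 33, 30, 24, 9 bp

PvuII sites (CAGCTG) start at positions 7, 104, 134.
PvuII cuts after base 3 of each site, so after positions 9, 106, 136.
ClaI sites (ATCGAT) start at positions 41, 65.
ClaI cuts after base 2 of each site, so after positions 42, 66.
Combined cut positions: 9, 42, 66, 106, 136.
Linear molecule, 5 cuts → 6 fragments:
  1–9 → 9 bp
  10–42 → 33 bp
  43–66 → 24 bp
  67–106 → 40 bp
  107–136 → 30 bp
  137–171 → 35 bp
Sorted largest to smallest: 40, 35, 33, 30, 24, 9 bp.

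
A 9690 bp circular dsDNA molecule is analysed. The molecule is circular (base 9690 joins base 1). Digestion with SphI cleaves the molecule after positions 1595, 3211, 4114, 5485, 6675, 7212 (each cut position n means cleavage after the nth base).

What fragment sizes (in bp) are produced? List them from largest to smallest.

Circular molecule, 6 cuts → 6 fragments:
  3211 − 1595 = 1616 bp
  4114 − 3211 = 903 bp
  5485 − 4114 = 1371 bp
  6675 − 5485 = 1190 bp
  7212 − 6675 = 537 bp
  wrap: 9690 − 7212 + 1595 = 4073 bp
Sorted largest to smallest: 4073, 1616, 1371, 1190, 903, 537 bp.

4073, 1616, 1371, 1190, 903, 537 bp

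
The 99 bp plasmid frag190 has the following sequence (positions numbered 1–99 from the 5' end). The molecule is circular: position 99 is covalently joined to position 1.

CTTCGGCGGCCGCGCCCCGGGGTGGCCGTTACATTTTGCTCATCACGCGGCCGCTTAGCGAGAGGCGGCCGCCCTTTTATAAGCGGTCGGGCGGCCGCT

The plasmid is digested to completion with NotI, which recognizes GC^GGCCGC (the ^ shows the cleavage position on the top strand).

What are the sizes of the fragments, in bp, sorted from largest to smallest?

41, 26, 18, 14 bp

NotI sites (GCGGCCGC) start at positions 6, 47, 65, 91.
NotI cuts after base 2 of each site, so after positions 7, 48, 66, 92.
Circular molecule, 4 cuts → 4 fragments:
  8–48 → 41 bp
  49–66 → 18 bp
  67–92 → 26 bp
  93–99 then 1–7 → 7 + 7 = 14 bp
Sorted largest to smallest: 41, 26, 18, 14 bp.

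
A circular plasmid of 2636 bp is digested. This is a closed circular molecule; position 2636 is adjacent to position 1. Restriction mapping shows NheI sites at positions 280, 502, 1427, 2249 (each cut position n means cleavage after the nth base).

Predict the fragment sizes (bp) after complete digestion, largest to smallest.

925, 822, 667, 222 bp

Circular molecule, 4 cuts → 4 fragments:
  502 − 280 = 222 bp
  1427 − 502 = 925 bp
  2249 − 1427 = 822 bp
  wrap: 2636 − 2249 + 280 = 667 bp
Sorted largest to smallest: 925, 822, 667, 222 bp.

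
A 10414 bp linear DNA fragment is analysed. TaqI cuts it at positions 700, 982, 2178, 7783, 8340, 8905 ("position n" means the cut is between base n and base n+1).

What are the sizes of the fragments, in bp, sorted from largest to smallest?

5605, 1509, 1196, 700, 565, 557, 282 bp

Linear molecule, 6 cuts → 7 fragments:
  700 − 0 = 700 bp
  982 − 700 = 282 bp
  2178 − 982 = 1196 bp
  7783 − 2178 = 5605 bp
  8340 − 7783 = 557 bp
  8905 − 8340 = 565 bp
  10414 − 8905 = 1509 bp
Sorted largest to smallest: 5605, 1509, 1196, 700, 565, 557, 282 bp.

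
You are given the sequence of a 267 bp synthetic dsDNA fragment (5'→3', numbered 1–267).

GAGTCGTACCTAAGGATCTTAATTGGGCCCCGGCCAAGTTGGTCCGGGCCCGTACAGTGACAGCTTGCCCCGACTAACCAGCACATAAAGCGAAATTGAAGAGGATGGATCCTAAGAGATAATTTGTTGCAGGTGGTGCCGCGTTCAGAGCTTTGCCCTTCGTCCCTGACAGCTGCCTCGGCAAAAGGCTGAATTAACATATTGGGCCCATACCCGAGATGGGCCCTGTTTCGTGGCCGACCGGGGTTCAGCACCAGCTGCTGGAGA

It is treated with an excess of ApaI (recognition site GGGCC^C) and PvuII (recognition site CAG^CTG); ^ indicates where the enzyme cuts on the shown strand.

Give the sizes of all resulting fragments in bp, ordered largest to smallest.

ApaI sites (GGGCCC) start at positions 25, 46, 204, 221.
ApaI cuts after base 5 of each site (before the last base), so after positions 29, 50, 208, 225.
PvuII sites (CAGCTG) start at positions 170, 255.
PvuII cuts after base 3 of each site, so after positions 172, 257.
Combined cut positions: 29, 50, 172, 208, 225, 257.
Linear molecule, 6 cuts → 7 fragments:
  1–29 → 29 bp
  30–50 → 21 bp
  51–172 → 122 bp
  173–208 → 36 bp
  209–225 → 17 bp
  226–257 → 32 bp
  258–267 → 10 bp
Sorted largest to smallest: 122, 36, 32, 29, 21, 17, 10 bp.

122, 36, 32, 29, 21, 17, 10 bp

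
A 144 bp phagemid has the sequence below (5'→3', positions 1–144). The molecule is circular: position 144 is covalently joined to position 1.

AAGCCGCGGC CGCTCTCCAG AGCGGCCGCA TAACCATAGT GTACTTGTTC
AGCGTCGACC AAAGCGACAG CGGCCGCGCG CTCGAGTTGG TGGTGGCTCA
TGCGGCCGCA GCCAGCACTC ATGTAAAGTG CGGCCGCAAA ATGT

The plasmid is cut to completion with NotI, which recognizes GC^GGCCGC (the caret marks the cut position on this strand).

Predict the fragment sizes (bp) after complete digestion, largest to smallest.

48, 32, 28, 20, 16 bp

NotI sites (GCGGCCGC) start at positions 6, 22, 70, 102, 130.
NotI cuts after base 2 of each site, so after positions 7, 23, 71, 103, 131.
Circular molecule, 5 cuts → 5 fragments:
  8–23 → 16 bp
  24–71 → 48 bp
  72–103 → 32 bp
  104–131 → 28 bp
  132–144 then 1–7 → 13 + 7 = 20 bp
Sorted largest to smallest: 48, 32, 28, 20, 16 bp.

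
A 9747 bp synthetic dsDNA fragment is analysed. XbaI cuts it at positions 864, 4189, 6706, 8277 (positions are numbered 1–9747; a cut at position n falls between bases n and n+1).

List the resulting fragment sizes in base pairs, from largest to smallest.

3325, 2517, 1571, 1470, 864 bp

Linear molecule, 4 cuts → 5 fragments:
  864 − 0 = 864 bp
  4189 − 864 = 3325 bp
  6706 − 4189 = 2517 bp
  8277 − 6706 = 1571 bp
  9747 − 8277 = 1470 bp
Sorted largest to smallest: 3325, 2517, 1571, 1470, 864 bp.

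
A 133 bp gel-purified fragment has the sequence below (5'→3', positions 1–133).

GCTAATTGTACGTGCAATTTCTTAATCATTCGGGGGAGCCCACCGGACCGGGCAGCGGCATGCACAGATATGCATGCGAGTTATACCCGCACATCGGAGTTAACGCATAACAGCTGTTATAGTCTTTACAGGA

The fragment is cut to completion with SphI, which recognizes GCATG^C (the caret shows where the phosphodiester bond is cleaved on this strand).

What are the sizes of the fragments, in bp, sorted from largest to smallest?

62, 57, 14 bp

SphI sites (GCATGC) start at positions 58, 72.
SphI cuts after base 5 of each site (before the last base), so after positions 62, 76.
Linear molecule, 2 cuts → 3 fragments:
  1–62 → 62 bp
  63–76 → 14 bp
  77–133 → 57 bp
Sorted largest to smallest: 62, 57, 14 bp.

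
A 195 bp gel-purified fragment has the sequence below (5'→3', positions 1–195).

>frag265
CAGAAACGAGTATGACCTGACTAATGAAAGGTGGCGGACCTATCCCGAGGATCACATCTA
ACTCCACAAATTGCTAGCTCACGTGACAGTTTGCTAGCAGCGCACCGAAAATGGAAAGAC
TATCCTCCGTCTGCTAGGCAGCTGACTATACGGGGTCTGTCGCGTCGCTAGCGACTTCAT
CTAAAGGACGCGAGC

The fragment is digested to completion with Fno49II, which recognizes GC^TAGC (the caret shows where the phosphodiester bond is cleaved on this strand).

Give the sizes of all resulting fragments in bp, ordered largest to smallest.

74, 74, 27, 20 bp

Fno49II sites (GCTAGC) start at positions 73, 93, 167.
Fno49II cuts after base 2 of each site, so after positions 74, 94, 168.
Linear molecule, 3 cuts → 4 fragments:
  1–74 → 74 bp
  75–94 → 20 bp
  95–168 → 74 bp
  169–195 → 27 bp
Sorted largest to smallest: 74, 74, 27, 20 bp.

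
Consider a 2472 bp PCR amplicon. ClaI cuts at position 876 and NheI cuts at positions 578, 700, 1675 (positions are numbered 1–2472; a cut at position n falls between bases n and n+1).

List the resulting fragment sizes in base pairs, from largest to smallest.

799, 797, 578, 176, 122 bp

Combined cut positions (sorted): 578, 700, 876, 1675.
Linear molecule, 4 cuts → 5 fragments:
  578 − 0 = 578 bp
  700 − 578 = 122 bp
  876 − 700 = 176 bp
  1675 − 876 = 799 bp
  2472 − 1675 = 797 bp
Sorted largest to smallest: 799, 797, 578, 176, 122 bp.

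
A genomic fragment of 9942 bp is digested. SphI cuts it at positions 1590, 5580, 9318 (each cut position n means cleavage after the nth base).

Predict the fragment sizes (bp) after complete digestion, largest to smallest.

3990, 3738, 1590, 624 bp

Linear molecule, 3 cuts → 4 fragments:
  1590 − 0 = 1590 bp
  5580 − 1590 = 3990 bp
  9318 − 5580 = 3738 bp
  9942 − 9318 = 624 bp
Sorted largest to smallest: 3990, 3738, 1590, 624 bp.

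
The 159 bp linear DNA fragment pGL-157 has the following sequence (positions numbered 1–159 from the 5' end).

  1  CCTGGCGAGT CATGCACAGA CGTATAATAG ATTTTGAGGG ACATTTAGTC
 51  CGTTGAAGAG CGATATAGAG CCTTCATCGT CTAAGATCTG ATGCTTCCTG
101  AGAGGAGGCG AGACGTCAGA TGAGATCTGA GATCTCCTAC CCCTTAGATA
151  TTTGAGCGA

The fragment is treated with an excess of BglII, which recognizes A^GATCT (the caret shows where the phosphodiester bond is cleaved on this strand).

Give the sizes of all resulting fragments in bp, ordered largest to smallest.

BglII sites (AGATCT) start at positions 84, 123, 130.
BglII cuts after the first base of each site, so after positions 84, 123, 130.
Linear molecule, 3 cuts → 4 fragments:
  1–84 → 84 bp
  85–123 → 39 bp
  124–130 → 7 bp
  131–159 → 29 bp
Sorted largest to smallest: 84, 39, 29, 7 bp.

84, 39, 29, 7 bp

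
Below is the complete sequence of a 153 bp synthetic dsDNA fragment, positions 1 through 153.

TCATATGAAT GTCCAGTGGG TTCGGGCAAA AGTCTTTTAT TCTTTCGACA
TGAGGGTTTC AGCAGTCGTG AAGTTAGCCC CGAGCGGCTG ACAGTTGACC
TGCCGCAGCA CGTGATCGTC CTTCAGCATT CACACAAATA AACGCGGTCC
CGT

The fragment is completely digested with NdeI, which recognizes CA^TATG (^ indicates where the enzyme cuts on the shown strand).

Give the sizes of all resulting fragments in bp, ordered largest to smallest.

The NdeI site (CATATG) starts at position 2.
NdeI cuts after base 2 of each site, so after position 3.
Linear molecule, 1 cut → 2 fragments:
  1–3 → 3 bp
  4–153 → 150 bp
Sorted largest to smallest: 150, 3 bp.

150, 3 bp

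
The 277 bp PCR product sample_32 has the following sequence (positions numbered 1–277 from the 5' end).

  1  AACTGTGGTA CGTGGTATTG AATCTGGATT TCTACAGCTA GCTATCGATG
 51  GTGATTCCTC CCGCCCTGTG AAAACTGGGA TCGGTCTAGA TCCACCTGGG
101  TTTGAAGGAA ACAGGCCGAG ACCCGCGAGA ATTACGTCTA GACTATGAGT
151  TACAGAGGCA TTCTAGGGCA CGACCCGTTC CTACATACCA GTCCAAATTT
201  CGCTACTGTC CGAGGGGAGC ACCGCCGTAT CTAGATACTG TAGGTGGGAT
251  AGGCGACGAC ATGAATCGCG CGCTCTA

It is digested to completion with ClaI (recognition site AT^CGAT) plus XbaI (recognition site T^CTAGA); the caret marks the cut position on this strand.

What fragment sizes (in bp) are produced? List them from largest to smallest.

The ClaI site (ATCGAT) starts at position 44.
ClaI cuts after base 2 of each site, so after position 45.
XbaI sites (TCTAGA) start at positions 85, 137, 230.
XbaI cuts after the first base of each site, so after positions 85, 137, 230.
Combined cut positions: 45, 85, 137, 230.
Linear molecule, 4 cuts → 5 fragments:
  1–45 → 45 bp
  46–85 → 40 bp
  86–137 → 52 bp
  138–230 → 93 bp
  231–277 → 47 bp
Sorted largest to smallest: 93, 52, 47, 45, 40 bp.

93, 52, 47, 45, 40 bp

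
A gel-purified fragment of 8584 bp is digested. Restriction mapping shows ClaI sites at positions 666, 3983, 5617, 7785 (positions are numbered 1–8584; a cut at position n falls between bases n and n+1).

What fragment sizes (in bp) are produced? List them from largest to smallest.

3317, 2168, 1634, 799, 666 bp

Linear molecule, 4 cuts → 5 fragments:
  666 − 0 = 666 bp
  3983 − 666 = 3317 bp
  5617 − 3983 = 1634 bp
  7785 − 5617 = 2168 bp
  8584 − 7785 = 799 bp
Sorted largest to smallest: 3317, 2168, 1634, 799, 666 bp.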